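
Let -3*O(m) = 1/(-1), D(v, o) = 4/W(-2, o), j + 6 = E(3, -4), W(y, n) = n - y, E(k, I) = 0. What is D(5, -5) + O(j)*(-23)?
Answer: -9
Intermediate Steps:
j = -6 (j = -6 + 0 = -6)
D(v, o) = 4/(2 + o) (D(v, o) = 4/(o - 1*(-2)) = 4/(o + 2) = 4/(2 + o))
O(m) = ⅓ (O(m) = -⅓/(-1) = -⅓*(-1) = ⅓)
D(5, -5) + O(j)*(-23) = 4/(2 - 5) + (⅓)*(-23) = 4/(-3) - 23/3 = 4*(-⅓) - 23/3 = -4/3 - 23/3 = -9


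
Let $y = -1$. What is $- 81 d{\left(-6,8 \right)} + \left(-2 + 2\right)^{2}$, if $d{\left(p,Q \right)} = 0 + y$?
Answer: $81$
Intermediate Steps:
$d{\left(p,Q \right)} = -1$ ($d{\left(p,Q \right)} = 0 - 1 = -1$)
$- 81 d{\left(-6,8 \right)} + \left(-2 + 2\right)^{2} = \left(-81\right) \left(-1\right) + \left(-2 + 2\right)^{2} = 81 + 0^{2} = 81 + 0 = 81$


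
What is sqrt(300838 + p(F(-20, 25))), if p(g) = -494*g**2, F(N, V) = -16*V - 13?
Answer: 2*I*sqrt(20990062) ≈ 9163.0*I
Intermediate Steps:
F(N, V) = -13 - 16*V
sqrt(300838 + p(F(-20, 25))) = sqrt(300838 - 494*(-13 - 16*25)**2) = sqrt(300838 - 494*(-13 - 400)**2) = sqrt(300838 - 494*(-413)**2) = sqrt(300838 - 494*170569) = sqrt(300838 - 84261086) = sqrt(-83960248) = 2*I*sqrt(20990062)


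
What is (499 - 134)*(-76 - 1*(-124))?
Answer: 17520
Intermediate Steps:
(499 - 134)*(-76 - 1*(-124)) = 365*(-76 + 124) = 365*48 = 17520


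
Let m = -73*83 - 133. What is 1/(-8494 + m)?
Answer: -1/14686 ≈ -6.8092e-5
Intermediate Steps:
m = -6192 (m = -6059 - 133 = -6192)
1/(-8494 + m) = 1/(-8494 - 6192) = 1/(-14686) = -1/14686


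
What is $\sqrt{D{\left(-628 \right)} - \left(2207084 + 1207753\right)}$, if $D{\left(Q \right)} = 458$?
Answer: $i \sqrt{3414379} \approx 1847.8 i$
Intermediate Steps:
$\sqrt{D{\left(-628 \right)} - \left(2207084 + 1207753\right)} = \sqrt{458 - \left(2207084 + 1207753\right)} = \sqrt{458 - 3414837} = \sqrt{-3414379} = i \sqrt{3414379}$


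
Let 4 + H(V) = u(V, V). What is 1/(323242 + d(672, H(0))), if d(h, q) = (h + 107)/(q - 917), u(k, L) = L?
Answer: 921/297705103 ≈ 3.0937e-6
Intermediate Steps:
H(V) = -4 + V
d(h, q) = (107 + h)/(-917 + q)
1/(323242 + d(672, H(0))) = 1/(323242 + (107 + 672)/(-917 + (-4 + 0))) = 1/(323242 + 779/(-917 - 4)) = 1/(323242 + 779/(-921)) = 1/(323242 - 1/921*779) = 1/(323242 - 779/921) = 1/(297705103/921) = 921/297705103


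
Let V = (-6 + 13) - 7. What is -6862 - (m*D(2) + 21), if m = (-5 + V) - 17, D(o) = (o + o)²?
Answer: -6531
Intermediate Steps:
V = 0 (V = 7 - 7 = 0)
D(o) = 4*o² (D(o) = (2*o)² = 4*o²)
m = -22 (m = (-5 + 0) - 17 = -5 - 17 = -22)
-6862 - (m*D(2) + 21) = -6862 - (-88*2² + 21) = -6862 - (-88*4 + 21) = -6862 - (-22*16 + 21) = -6862 - (-352 + 21) = -6862 - 1*(-331) = -6862 + 331 = -6531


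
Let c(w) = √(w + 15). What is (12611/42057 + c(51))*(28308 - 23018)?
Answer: 66712190/42057 + 5290*√66 ≈ 44562.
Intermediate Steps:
c(w) = √(15 + w)
(12611/42057 + c(51))*(28308 - 23018) = (12611/42057 + √(15 + 51))*(28308 - 23018) = (12611*(1/42057) + √66)*5290 = (12611/42057 + √66)*5290 = 66712190/42057 + 5290*√66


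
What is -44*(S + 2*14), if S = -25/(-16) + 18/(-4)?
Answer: -4411/4 ≈ -1102.8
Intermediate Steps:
S = -47/16 (S = -25*(-1/16) + 18*(-¼) = 25/16 - 9/2 = -47/16 ≈ -2.9375)
-44*(S + 2*14) = -44*(-47/16 + 2*14) = -44*(-47/16 + 28) = -44*401/16 = -4411/4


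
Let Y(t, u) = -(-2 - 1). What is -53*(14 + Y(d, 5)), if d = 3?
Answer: -901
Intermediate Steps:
Y(t, u) = 3 (Y(t, u) = -1*(-3) = 3)
-53*(14 + Y(d, 5)) = -53*(14 + 3) = -53*17 = -901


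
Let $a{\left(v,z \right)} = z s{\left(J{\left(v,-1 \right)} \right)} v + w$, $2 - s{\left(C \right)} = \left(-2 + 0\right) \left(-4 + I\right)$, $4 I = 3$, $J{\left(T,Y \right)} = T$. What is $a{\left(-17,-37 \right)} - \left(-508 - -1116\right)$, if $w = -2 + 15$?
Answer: $- \frac{6851}{2} \approx -3425.5$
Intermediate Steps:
$I = \frac{3}{4}$ ($I = \frac{1}{4} \cdot 3 = \frac{3}{4} \approx 0.75$)
$w = 13$
$s{\left(C \right)} = - \frac{9}{2}$ ($s{\left(C \right)} = 2 - \left(-2 + 0\right) \left(-4 + \frac{3}{4}\right) = 2 - \left(-2\right) \left(- \frac{13}{4}\right) = 2 - \frac{13}{2} = - \frac{9}{2}$)
$a{\left(v,z \right)} = 13 - \frac{9 v z}{2}$ ($a{\left(v,z \right)} = z \left(- \frac{9}{2}\right) v + 13 = - \frac{9 z}{2} v + 13 = - \frac{9 v z}{2} + 13 = 13 - \frac{9 v z}{2}$)
$a{\left(-17,-37 \right)} - \left(-508 - -1116\right) = \left(13 - \left(- \frac{153}{2}\right) \left(-37\right)\right) - \left(-508 - -1116\right) = \left(13 - \frac{5661}{2}\right) - \left(-508 + 1116\right) = - \frac{5635}{2} - 608 = - \frac{6851}{2}$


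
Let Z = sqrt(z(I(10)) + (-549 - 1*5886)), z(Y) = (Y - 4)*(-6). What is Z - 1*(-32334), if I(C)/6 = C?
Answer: 32334 + I*sqrt(6771) ≈ 32334.0 + 82.286*I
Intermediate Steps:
I(C) = 6*C
z(Y) = 24 - 6*Y (z(Y) = (-4 + Y)*(-6) = 24 - 6*Y)
Z = I*sqrt(6771) (Z = sqrt((24 - 36*10) + (-549 - 1*5886)) = sqrt((24 - 6*60) + (-549 - 5886)) = sqrt((24 - 360) - 6435) = sqrt(-336 - 6435) = sqrt(-6771) = I*sqrt(6771) ≈ 82.286*I)
Z - 1*(-32334) = I*sqrt(6771) - 1*(-32334) = I*sqrt(6771) + 32334 = 32334 + I*sqrt(6771)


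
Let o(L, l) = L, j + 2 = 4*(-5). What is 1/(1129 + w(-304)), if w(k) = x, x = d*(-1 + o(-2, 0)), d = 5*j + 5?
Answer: 1/1444 ≈ 0.00069252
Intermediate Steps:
j = -22 (j = -2 + 4*(-5) = -2 - 20 = -22)
d = -105 (d = 5*(-22) + 5 = -110 + 5 = -105)
x = 315 (x = -105*(-1 - 2) = -105*(-3) = 315)
w(k) = 315
1/(1129 + w(-304)) = 1/(1129 + 315) = 1/1444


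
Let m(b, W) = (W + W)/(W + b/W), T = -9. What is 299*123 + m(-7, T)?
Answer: 1360830/37 ≈ 36779.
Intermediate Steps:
m(b, W) = 2*W/(W + b/W) (m(b, W) = (2*W)/(W + b/W) = 2*W/(W + b/W))
299*123 + m(-7, T) = 299*123 + 2*(-9)**2/(-7 + (-9)**2) = 36777 + 2*81/(-7 + 81) = 36777 + 2*81/74 = 36777 + 2*81*(1/74) = 36777 + 81/37 = 1360830/37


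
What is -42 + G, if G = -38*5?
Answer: -232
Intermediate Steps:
G = -190
-42 + G = -42 - 190 = -232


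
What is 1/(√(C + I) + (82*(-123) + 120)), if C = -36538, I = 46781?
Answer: -9966/99310913 - √10243/99310913 ≈ -0.00010137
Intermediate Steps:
1/(√(C + I) + (82*(-123) + 120)) = 1/(√(-36538 + 46781) + (82*(-123) + 120)) = 1/(√10243 + (-10086 + 120)) = 1/(√10243 - 9966) = 1/(-9966 + √10243)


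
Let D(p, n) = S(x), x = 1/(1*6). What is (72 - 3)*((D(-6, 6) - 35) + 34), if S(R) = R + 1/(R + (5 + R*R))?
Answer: -16537/374 ≈ -44.217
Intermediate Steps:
x = 1/6 ≈ 0.16667
S(R) = R + 1/(5 + R + R**2) (S(R) = R + 1/(R + (5 + R**2)) = R + 1/(5 + R + R**2))
D(p, n) = 403/1122 (D(p, n) = (1 + (1/6)**2 + (1/6)**3 + 5*(1/6))/(5 + 1/6 + (1/6)**2) = (1 + 1/36 + 1/216 + 5/6)/(5 + 1/6 + 1/36) = (403/216)/(187/36) = (36/187)*(403/216) = 403/1122)
(72 - 3)*((D(-6, 6) - 35) + 34) = (72 - 3)*((403/1122 - 35) + 34) = 69*(-38867/1122 + 34) = 69*(-719/1122) = -16537/374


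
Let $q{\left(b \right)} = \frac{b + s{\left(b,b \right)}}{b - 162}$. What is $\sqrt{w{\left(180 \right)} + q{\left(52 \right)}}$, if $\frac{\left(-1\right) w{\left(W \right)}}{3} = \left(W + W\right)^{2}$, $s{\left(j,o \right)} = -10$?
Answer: $\frac{i \sqrt{1176121155}}{55} \approx 623.54 i$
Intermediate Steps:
$w{\left(W \right)} = - 12 W^{2}$ ($w{\left(W \right)} = - 3 \left(W + W\right)^{2} = - 3 \left(2 W\right)^{2} = - 3 \cdot 4 W^{2} = - 12 W^{2}$)
$q{\left(b \right)} = \frac{-10 + b}{-162 + b}$ ($q{\left(b \right)} = \frac{b - 10}{b - 162} = \frac{-10 + b}{-162 + b}$)
$\sqrt{w{\left(180 \right)} + q{\left(52 \right)}} = \sqrt{- 12 \cdot 180^{2} + \frac{-10 + 52}{-162 + 52}} = \sqrt{\left(-12\right) 32400 + \frac{1}{-110} \cdot 42} = \sqrt{-388800 - \frac{21}{55}} = \sqrt{- \frac{21384021}{55}} = \frac{i \sqrt{1176121155}}{55}$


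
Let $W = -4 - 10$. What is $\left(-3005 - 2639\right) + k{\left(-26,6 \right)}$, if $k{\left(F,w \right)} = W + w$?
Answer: $-5652$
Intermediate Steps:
$W = -14$
$k{\left(F,w \right)} = -14 + w$
$\left(-3005 - 2639\right) + k{\left(-26,6 \right)} = \left(-3005 - 2639\right) + \left(-14 + 6\right) = -5644 - 8 = -5652$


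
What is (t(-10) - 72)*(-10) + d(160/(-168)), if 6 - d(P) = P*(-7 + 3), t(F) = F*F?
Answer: -5834/21 ≈ -277.81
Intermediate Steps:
t(F) = F²
d(P) = 6 + 4*P (d(P) = 6 - P*(-7 + 3) = 6 - P*(-4) = 6 - (-4)*P = 6 + 4*P)
(t(-10) - 72)*(-10) + d(160/(-168)) = ((-10)² - 72)*(-10) + (6 + 4*(160/(-168))) = (100 - 72)*(-10) + (6 + 4*(160*(-1/168))) = 28*(-10) + (6 + 4*(-20/21)) = -280 + (6 - 80/21) = -280 + 46/21 = -5834/21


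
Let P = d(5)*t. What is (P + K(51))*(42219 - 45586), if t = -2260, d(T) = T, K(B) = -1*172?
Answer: 38626224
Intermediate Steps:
K(B) = -172
P = -11300 (P = 5*(-2260) = -11300)
(P + K(51))*(42219 - 45586) = (-11300 - 172)*(42219 - 45586) = -11472*(-3367) = 38626224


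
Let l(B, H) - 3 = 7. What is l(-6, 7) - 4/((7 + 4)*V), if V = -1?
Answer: 114/11 ≈ 10.364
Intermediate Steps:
l(B, H) = 10 (l(B, H) = 3 + 7 = 10)
l(-6, 7) - 4/((7 + 4)*V) = 10 - 4/((7 + 4)*(-1)) = 10 - 4/(11*(-1)) = 10 - 4/(-11) = 10 - 1/11*(-4) = 10 + 4/11 = 114/11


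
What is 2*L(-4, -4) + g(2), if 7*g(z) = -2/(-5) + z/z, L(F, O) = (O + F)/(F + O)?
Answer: 11/5 ≈ 2.2000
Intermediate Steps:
L(F, O) = 1 (L(F, O) = (F + O)/(F + O) = 1)
g(z) = ⅕ (g(z) = (-2/(-5) + z/z)/7 = (-2*(-⅕) + 1)/7 = (⅖ + 1)/7 = (⅐)*(7/5) = ⅕)
2*L(-4, -4) + g(2) = 2*1 + ⅕ = 2 + ⅕ = 11/5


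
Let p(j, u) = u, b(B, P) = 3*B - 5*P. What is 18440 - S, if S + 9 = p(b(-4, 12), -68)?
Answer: 18517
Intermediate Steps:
b(B, P) = -5*P + 3*B
S = -77 (S = -9 - 68 = -77)
18440 - S = 18440 - 1*(-77) = 18440 + 77 = 18517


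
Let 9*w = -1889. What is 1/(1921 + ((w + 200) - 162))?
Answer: 9/15742 ≈ 0.00057172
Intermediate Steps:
w = -1889/9 (w = (⅑)*(-1889) = -1889/9 ≈ -209.89)
1/(1921 + ((w + 200) - 162)) = 1/(1921 + ((-1889/9 + 200) - 162)) = 1/(1921 + (-89/9 - 162)) = 1/(1921 - 1547/9) = 1/(15742/9) = 9/15742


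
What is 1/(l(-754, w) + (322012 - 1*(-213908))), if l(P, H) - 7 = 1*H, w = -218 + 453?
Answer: 1/536162 ≈ 1.8651e-6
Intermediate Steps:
w = 235
l(P, H) = 7 + H (l(P, H) = 7 + 1*H = 7 + H)
1/(l(-754, w) + (322012 - 1*(-213908))) = 1/((7 + 235) + (322012 - 1*(-213908))) = 1/(242 + (322012 + 213908)) = 1/(242 + 535920) = 1/536162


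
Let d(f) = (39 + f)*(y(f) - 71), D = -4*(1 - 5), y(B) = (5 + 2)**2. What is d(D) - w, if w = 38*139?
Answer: -6492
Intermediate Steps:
w = 5282
y(B) = 49 (y(B) = 7**2 = 49)
D = 16 (D = -4*(-4) = 16)
d(f) = -858 - 22*f (d(f) = (39 + f)*(49 - 71) = (39 + f)*(-22) = -858 - 22*f)
d(D) - w = (-858 - 22*16) - 1*5282 = (-858 - 352) - 5282 = -1210 - 5282 = -6492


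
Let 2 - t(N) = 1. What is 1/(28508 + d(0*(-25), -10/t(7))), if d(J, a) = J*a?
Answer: 1/28508 ≈ 3.5078e-5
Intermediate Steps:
t(N) = 1 (t(N) = 2 - 1*1 = 2 - 1 = 1)
1/(28508 + d(0*(-25), -10/t(7))) = 1/(28508 + (0*(-25))*(-10/1)) = 1/(28508 + 0*(-10*1)) = 1/(28508 + 0*(-10)) = 1/(28508 + 0) = 1/28508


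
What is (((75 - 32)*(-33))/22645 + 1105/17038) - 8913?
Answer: -491265989261/55117930 ≈ -8913.0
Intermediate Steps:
(((75 - 32)*(-33))/22645 + 1105/17038) - 8913 = ((43*(-33))*(1/22645) + 1105*(1/17038)) - 8913 = (-1419*1/22645 + 1105/17038) - 8913 = (-1419/22645 + 1105/17038) - 8913 = 120829/55117930 - 8913 = -491265989261/55117930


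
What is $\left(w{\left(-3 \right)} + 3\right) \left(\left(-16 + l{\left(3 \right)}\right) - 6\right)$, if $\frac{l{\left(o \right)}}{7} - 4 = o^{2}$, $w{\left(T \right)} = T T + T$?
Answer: $621$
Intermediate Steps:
$w{\left(T \right)} = T + T^{2}$ ($w{\left(T \right)} = T^{2} + T = T + T^{2}$)
$l{\left(o \right)} = 28 + 7 o^{2}$
$\left(w{\left(-3 \right)} + 3\right) \left(\left(-16 + l{\left(3 \right)}\right) - 6\right) = \left(- 3 \left(1 - 3\right) + 3\right) \left(\left(-16 + \left(28 + 7 \cdot 3^{2}\right)\right) - 6\right) = \left(\left(-3\right) \left(-2\right) + 3\right) \left(\left(-16 + \left(28 + 7 \cdot 9\right)\right) - 6\right) = \left(6 + 3\right) \left(\left(-16 + \left(28 + 63\right)\right) - 6\right) = 9 \left(\left(-16 + 91\right) - 6\right) = 9 \left(75 - 6\right) = 9 \cdot 69 = 621$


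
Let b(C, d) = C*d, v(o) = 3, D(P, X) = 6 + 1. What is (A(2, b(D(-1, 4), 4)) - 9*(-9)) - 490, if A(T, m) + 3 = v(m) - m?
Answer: -437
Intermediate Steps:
D(P, X) = 7
A(T, m) = -m (A(T, m) = -3 + (3 - m) = -m)
(A(2, b(D(-1, 4), 4)) - 9*(-9)) - 490 = (-7*4 - 9*(-9)) - 490 = (-1*28 + 81) - 490 = (-28 + 81) - 490 = 53 - 490 = -437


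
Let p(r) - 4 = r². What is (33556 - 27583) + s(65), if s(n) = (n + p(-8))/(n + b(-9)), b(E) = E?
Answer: 47803/8 ≈ 5975.4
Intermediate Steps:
p(r) = 4 + r²
s(n) = (68 + n)/(-9 + n) (s(n) = (n + (4 + (-8)²))/(n - 9) = (n + (4 + 64))/(-9 + n) = (n + 68)/(-9 + n) = (68 + n)/(-9 + n))
(33556 - 27583) + s(65) = (33556 - 27583) + (68 + 65)/(-9 + 65) = 5973 + 133/56 = 5973 + (1/56)*133 = 5973 + 19/8 = 47803/8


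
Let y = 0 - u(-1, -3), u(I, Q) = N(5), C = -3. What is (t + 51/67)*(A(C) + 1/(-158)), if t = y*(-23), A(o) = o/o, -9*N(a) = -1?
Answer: 157000/47637 ≈ 3.2958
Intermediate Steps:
N(a) = ⅑ (N(a) = -⅑*(-1) = ⅑)
u(I, Q) = ⅑
A(o) = 1
y = -⅑ (y = 0 - 1*⅑ = 0 - ⅑ = -⅑ ≈ -0.11111)
t = 23/9 (t = -⅑*(-23) = 23/9 ≈ 2.5556)
(t + 51/67)*(A(C) + 1/(-158)) = (23/9 + 51/67)*(1 + 1/(-158)) = (23/9 + 51*(1/67))*(1 - 1/158) = (23/9 + 51/67)*(157/158) = (2000/603)*(157/158) = 157000/47637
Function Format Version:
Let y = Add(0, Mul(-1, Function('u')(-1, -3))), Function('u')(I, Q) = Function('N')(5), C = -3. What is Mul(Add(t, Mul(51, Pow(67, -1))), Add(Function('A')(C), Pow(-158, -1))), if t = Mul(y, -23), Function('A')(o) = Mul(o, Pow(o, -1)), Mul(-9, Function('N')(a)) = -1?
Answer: Rational(157000, 47637) ≈ 3.2958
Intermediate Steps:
Function('N')(a) = Rational(1, 9) (Function('N')(a) = Mul(Rational(-1, 9), -1) = Rational(1, 9))
Function('u')(I, Q) = Rational(1, 9)
Function('A')(o) = 1
y = Rational(-1, 9) (y = Add(0, Mul(-1, Rational(1, 9))) = Add(0, Rational(-1, 9)) = Rational(-1, 9) ≈ -0.11111)
t = Rational(23, 9) (t = Mul(Rational(-1, 9), -23) = Rational(23, 9) ≈ 2.5556)
Mul(Add(t, Mul(51, Pow(67, -1))), Add(Function('A')(C), Pow(-158, -1))) = Mul(Add(Rational(23, 9), Mul(51, Pow(67, -1))), Add(1, Pow(-158, -1))) = Mul(Add(Rational(23, 9), Mul(51, Rational(1, 67))), Add(1, Rational(-1, 158))) = Mul(Add(Rational(23, 9), Rational(51, 67)), Rational(157, 158)) = Mul(Rational(2000, 603), Rational(157, 158)) = Rational(157000, 47637)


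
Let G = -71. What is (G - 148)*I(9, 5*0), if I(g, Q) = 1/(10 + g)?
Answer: -219/19 ≈ -11.526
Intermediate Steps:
(G - 148)*I(9, 5*0) = (-71 - 148)/(10 + 9) = -219/19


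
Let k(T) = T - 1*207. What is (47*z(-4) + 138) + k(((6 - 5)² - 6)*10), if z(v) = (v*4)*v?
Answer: 2889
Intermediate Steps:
z(v) = 4*v² (z(v) = (4*v)*v = 4*v²)
k(T) = -207 + T (k(T) = T - 207 = -207 + T)
(47*z(-4) + 138) + k(((6 - 5)² - 6)*10) = (47*(4*(-4)²) + 138) + (-207 + ((6 - 5)² - 6)*10) = (47*(4*16) + 138) + (-207 + (1² - 6)*10) = (47*64 + 138) + (-207 + (1 - 6)*10) = (3008 + 138) + (-207 - 5*10) = 3146 + (-207 - 50) = 3146 - 257 = 2889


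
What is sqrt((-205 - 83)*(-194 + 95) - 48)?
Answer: 4*sqrt(1779) ≈ 168.71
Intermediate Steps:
sqrt((-205 - 83)*(-194 + 95) - 48) = sqrt(-288*(-99) - 48) = sqrt(28512 - 48) = sqrt(28464) = 4*sqrt(1779)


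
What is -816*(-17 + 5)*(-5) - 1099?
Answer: -50059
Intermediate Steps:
-816*(-17 + 5)*(-5) - 1099 = -(-9792)*(-5) - 1099 = -816*60 - 1099 = -48960 - 1099 = -50059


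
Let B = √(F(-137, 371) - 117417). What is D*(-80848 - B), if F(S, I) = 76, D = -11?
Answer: 889328 + 11*I*√117341 ≈ 8.8933e+5 + 3768.1*I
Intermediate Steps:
B = I*√117341 (B = √(76 - 117417) = √(-117341) = I*√117341 ≈ 342.55*I)
D*(-80848 - B) = -11*(-80848 - I*√117341) = 889328 + 11*I*√117341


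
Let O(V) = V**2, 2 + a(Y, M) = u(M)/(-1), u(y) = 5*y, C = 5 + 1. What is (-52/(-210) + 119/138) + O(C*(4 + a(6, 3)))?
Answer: 9797027/1610 ≈ 6085.1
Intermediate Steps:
C = 6
a(Y, M) = -2 - 5*M (a(Y, M) = -2 + (5*M)/(-1) = -2 + (5*M)*(-1) = -2 - 5*M)
(-52/(-210) + 119/138) + O(C*(4 + a(6, 3))) = (-52/(-210) + 119/138) + (6*(4 + (-2 - 5*3)))**2 = (-52*(-1/210) + 119*(1/138)) + (6*(4 + (-2 - 15)))**2 = (26/105 + 119/138) + (6*(4 - 17))**2 = 1787/1610 + (6*(-13))**2 = 1787/1610 + (-78)**2 = 1787/1610 + 6084 = 9797027/1610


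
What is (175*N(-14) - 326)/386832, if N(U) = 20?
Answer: 529/64472 ≈ 0.0082051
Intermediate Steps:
(175*N(-14) - 326)/386832 = (175*20 - 326)/386832 = (3500 - 326)*(1/386832) = 3174*(1/386832) = 529/64472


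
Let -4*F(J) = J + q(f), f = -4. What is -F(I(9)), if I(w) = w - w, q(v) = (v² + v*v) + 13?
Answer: 45/4 ≈ 11.250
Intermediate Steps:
q(v) = 13 + 2*v² (q(v) = (v² + v²) + 13 = 2*v² + 13 = 13 + 2*v²)
I(w) = 0
F(J) = -45/4 - J/4 (F(J) = -(J + (13 + 2*(-4)²))/4 = -(J + (13 + 2*16))/4 = -(J + (13 + 32))/4 = -(J + 45)/4 = -(45 + J)/4 = -45/4 - J/4)
-F(I(9)) = -(-45/4 - ¼*0) = -(-45/4 + 0) = -1*(-45/4) = 45/4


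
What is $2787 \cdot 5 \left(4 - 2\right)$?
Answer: $27870$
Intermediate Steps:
$2787 \cdot 5 \left(4 - 2\right) = 2787 \cdot 5 \cdot 2 = 2787 \cdot 10 = 27870$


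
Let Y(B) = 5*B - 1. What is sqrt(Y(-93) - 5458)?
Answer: 2*I*sqrt(1481) ≈ 76.968*I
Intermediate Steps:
Y(B) = -1 + 5*B
sqrt(Y(-93) - 5458) = sqrt((-1 + 5*(-93)) - 5458) = sqrt((-1 - 465) - 5458) = sqrt(-466 - 5458) = sqrt(-5924) = 2*I*sqrt(1481)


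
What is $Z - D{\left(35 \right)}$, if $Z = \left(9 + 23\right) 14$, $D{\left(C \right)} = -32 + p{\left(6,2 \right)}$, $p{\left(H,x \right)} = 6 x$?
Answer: $468$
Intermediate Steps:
$D{\left(C \right)} = -20$ ($D{\left(C \right)} = -32 + 6 \cdot 2 = -32 + 12 = -20$)
$Z = 448$ ($Z = 32 \cdot 14 = 448$)
$Z - D{\left(35 \right)} = 448 - -20 = 448 + 20 = 468$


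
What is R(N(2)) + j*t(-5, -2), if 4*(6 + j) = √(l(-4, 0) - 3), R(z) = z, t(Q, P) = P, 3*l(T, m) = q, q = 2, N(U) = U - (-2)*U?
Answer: 18 - I*√21/6 ≈ 18.0 - 0.76376*I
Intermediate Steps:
N(U) = 3*U (N(U) = U + 2*U = 3*U)
l(T, m) = ⅔ (l(T, m) = (⅓)*2 = ⅔)
j = -6 + I*√21/12 (j = -6 + √(⅔ - 3)/4 = -6 + √(-7/3)/4 = -6 + (I*√21/3)/4 = -6 + I*√21/12 ≈ -6.0 + 0.38188*I)
R(N(2)) + j*t(-5, -2) = 3*2 + (-6 + I*√21/12)*(-2) = 6 + (12 - I*√21/6) = 18 - I*√21/6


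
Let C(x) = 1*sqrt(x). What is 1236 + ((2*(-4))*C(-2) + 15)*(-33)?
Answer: 741 + 264*I*sqrt(2) ≈ 741.0 + 373.35*I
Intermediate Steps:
C(x) = sqrt(x)
1236 + ((2*(-4))*C(-2) + 15)*(-33) = 1236 + ((2*(-4))*sqrt(-2) + 15)*(-33) = 1236 + (-8*I*sqrt(2) + 15)*(-33) = 1236 + (15 - 8*I*sqrt(2))*(-33) = 1236 + (-495 + 264*I*sqrt(2)) = 741 + 264*I*sqrt(2)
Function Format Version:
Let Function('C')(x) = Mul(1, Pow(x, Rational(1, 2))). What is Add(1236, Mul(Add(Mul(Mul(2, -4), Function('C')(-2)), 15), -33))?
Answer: Add(741, Mul(264, I, Pow(2, Rational(1, 2)))) ≈ Add(741.00, Mul(373.35, I))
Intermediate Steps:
Function('C')(x) = Pow(x, Rational(1, 2))
Add(1236, Mul(Add(Mul(Mul(2, -4), Function('C')(-2)), 15), -33)) = Add(1236, Mul(Add(Mul(Mul(2, -4), Pow(-2, Rational(1, 2))), 15), -33)) = Add(1236, Mul(Add(Mul(-8, Mul(I, Pow(2, Rational(1, 2)))), 15), -33)) = Add(1236, Mul(Add(Mul(-8, I, Pow(2, Rational(1, 2))), 15), -33)) = Add(1236, Mul(Add(15, Mul(-8, I, Pow(2, Rational(1, 2)))), -33)) = Add(1236, Add(-495, Mul(264, I, Pow(2, Rational(1, 2))))) = Add(741, Mul(264, I, Pow(2, Rational(1, 2))))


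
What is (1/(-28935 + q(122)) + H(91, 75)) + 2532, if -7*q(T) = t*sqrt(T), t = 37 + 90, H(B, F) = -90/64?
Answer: 3321961734181893/1312720297184 + 889*sqrt(122)/41022509287 ≈ 2530.6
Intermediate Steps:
H(B, F) = -45/32 (H(B, F) = -90*1/64 = -45/32)
t = 127
q(T) = -127*sqrt(T)/7
(1/(-28935 + q(122)) + H(91, 75)) + 2532 = (1/(-28935 - 127*sqrt(122)/7) - 45/32) + 2532 = (-45/32 + 1/(-28935 - 127*sqrt(122)/7)) + 2532 = 80979/32 + 1/(-28935 - 127*sqrt(122)/7)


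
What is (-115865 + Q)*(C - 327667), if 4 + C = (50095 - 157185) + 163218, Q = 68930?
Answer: 12744870705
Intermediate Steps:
C = 56124 (C = -4 + ((50095 - 157185) + 163218) = -4 + (-107090 + 163218) = -4 + 56128 = 56124)
(-115865 + Q)*(C - 327667) = (-115865 + 68930)*(56124 - 327667) = -46935*(-271543) = 12744870705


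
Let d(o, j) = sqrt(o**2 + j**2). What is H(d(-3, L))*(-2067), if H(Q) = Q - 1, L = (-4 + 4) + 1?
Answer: 2067 - 2067*sqrt(10) ≈ -4469.4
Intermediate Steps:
L = 1 (L = 0 + 1 = 1)
d(o, j) = sqrt(j**2 + o**2)
H(Q) = -1 + Q
H(d(-3, L))*(-2067) = (-1 + sqrt(1**2 + (-3)**2))*(-2067) = (-1 + sqrt(1 + 9))*(-2067) = (-1 + sqrt(10))*(-2067) = 2067 - 2067*sqrt(10)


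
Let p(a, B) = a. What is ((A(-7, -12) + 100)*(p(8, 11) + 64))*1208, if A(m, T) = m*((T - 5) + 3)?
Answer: 17221248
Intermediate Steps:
A(m, T) = m*(-2 + T) (A(m, T) = m*((-5 + T) + 3) = m*(-2 + T))
((A(-7, -12) + 100)*(p(8, 11) + 64))*1208 = ((-7*(-2 - 12) + 100)*(8 + 64))*1208 = ((-7*(-14) + 100)*72)*1208 = ((98 + 100)*72)*1208 = (198*72)*1208 = 14256*1208 = 17221248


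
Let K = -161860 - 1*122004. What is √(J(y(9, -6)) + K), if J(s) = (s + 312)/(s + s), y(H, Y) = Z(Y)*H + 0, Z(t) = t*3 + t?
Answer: I*√2554778/3 ≈ 532.79*I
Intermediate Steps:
Z(t) = 4*t (Z(t) = 3*t + t = 4*t)
y(H, Y) = 4*H*Y (y(H, Y) = (4*Y)*H + 0 = 4*H*Y + 0 = 4*H*Y)
J(s) = (312 + s)/(2*s) (J(s) = (312 + s)/((2*s)) = (312 + s)*(1/(2*s)) = (312 + s)/(2*s))
K = -283864 (K = -161860 - 122004 = -283864)
√(J(y(9, -6)) + K) = √((312 + 4*9*(-6))/(2*((4*9*(-6)))) - 283864) = √((½)*(312 - 216)/(-216) - 283864) = √((½)*(-1/216)*96 - 283864) = √(-2/9 - 283864) = √(-2554778/9) = I*√2554778/3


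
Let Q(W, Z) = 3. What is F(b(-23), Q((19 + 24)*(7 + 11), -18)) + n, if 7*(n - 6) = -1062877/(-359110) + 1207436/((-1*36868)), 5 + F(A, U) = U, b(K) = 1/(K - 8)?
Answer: -5926375821/23169418090 ≈ -0.25578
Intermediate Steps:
b(K) = 1/(-8 + K)
F(A, U) = -5 + U
n = 40412460359/23169418090 (n = 6 + (-1062877/(-359110) + 1207436/((-1*36868)))/7 = 6 + (-1062877*(-1/359110) + 1207436/(-36868))/7 = 6 + (1062877/359110 + 1207436*(-1/36868))/7 = 6 + (1062877/359110 - 301859/9217)/7 = 6 + (⅐)*(-98604048181/3309916870) = 6 - 98604048181/23169418090 = 40412460359/23169418090 ≈ 1.7442)
F(b(-23), Q((19 + 24)*(7 + 11), -18)) + n = (-5 + 3) + 40412460359/23169418090 = -2 + 40412460359/23169418090 = -5926375821/23169418090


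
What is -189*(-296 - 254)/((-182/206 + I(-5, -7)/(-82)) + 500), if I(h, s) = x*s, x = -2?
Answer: 219490425/1053524 ≈ 208.34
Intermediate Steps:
I(h, s) = -2*s
-189*(-296 - 254)/((-182/206 + I(-5, -7)/(-82)) + 500) = -189*(-296 - 254)/((-182/206 - 2*(-7)/(-82)) + 500) = -189*(-550/((-182*1/206 + 14*(-1/82)) + 500)) = -189*(-550/((-91/103 - 7/41) + 500)) = -189*(-550/(-4452/4223 + 500)) = -189/((2107048/4223)*(-1/550)) = -189/(-1053524/1161325) = -189*(-1161325/1053524) = 219490425/1053524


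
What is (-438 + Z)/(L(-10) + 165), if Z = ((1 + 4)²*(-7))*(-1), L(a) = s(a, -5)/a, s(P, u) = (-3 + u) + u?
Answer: -2630/1663 ≈ -1.5815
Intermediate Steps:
s(P, u) = -3 + 2*u
L(a) = -13/a (L(a) = (-3 + 2*(-5))/a = (-3 - 10)/a = -13/a)
Z = 175 (Z = (5²*(-7))*(-1) = (25*(-7))*(-1) = -175*(-1) = 175)
(-438 + Z)/(L(-10) + 165) = (-438 + 175)/(-13/(-10) + 165) = -263/(-13*(-⅒) + 165) = -263/(13/10 + 165) = -263/1663/10 = -263*10/1663 = -2630/1663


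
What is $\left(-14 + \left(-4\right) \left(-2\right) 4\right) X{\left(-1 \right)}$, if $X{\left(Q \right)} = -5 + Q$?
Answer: $-108$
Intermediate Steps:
$\left(-14 + \left(-4\right) \left(-2\right) 4\right) X{\left(-1 \right)} = \left(-14 + \left(-4\right) \left(-2\right) 4\right) \left(-5 - 1\right) = \left(-14 + 8 \cdot 4\right) \left(-6\right) = \left(-14 + 32\right) \left(-6\right) = 18 \left(-6\right) = -108$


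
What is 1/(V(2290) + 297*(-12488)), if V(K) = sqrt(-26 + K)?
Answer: -463617/1719525781229 - sqrt(566)/6878103124916 ≈ -2.6962e-7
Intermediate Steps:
1/(V(2290) + 297*(-12488)) = 1/(sqrt(-26 + 2290) + 297*(-12488)) = 1/(sqrt(2264) - 3708936) = 1/(2*sqrt(566) - 3708936) = 1/(-3708936 + 2*sqrt(566))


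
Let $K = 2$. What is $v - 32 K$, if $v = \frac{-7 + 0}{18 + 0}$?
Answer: $- \frac{1159}{18} \approx -64.389$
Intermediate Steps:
$v = - \frac{7}{18} \approx -0.38889$
$v - 32 K = - \frac{7}{18} - 64 = - \frac{1159}{18}$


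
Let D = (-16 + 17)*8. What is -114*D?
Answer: -912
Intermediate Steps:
D = 8 (D = 1*8 = 8)
-114*D = -114*8 = -912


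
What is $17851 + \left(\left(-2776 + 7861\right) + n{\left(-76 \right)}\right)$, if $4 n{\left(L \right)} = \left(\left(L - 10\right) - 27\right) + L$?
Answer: $\frac{91555}{4} \approx 22889.0$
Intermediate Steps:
$n{\left(L \right)} = - \frac{37}{4} + \frac{L}{2}$ ($n{\left(L \right)} = \frac{\left(\left(L - 10\right) - 27\right) + L}{4} = \frac{\left(\left(-10 + L\right) - 27\right) + L}{4} = \frac{\left(-37 + L\right) + L}{4} = \frac{-37 + 2 L}{4} = - \frac{37}{4} + \frac{L}{2}$)
$17851 + \left(\left(-2776 + 7861\right) + n{\left(-76 \right)}\right) = 17851 + \left(\left(-2776 + 7861\right) + \left(- \frac{37}{4} + \frac{1}{2} \left(-76\right)\right)\right) = 17851 + \left(5085 - \frac{189}{4}\right) = 17851 + \frac{20151}{4} = \frac{91555}{4}$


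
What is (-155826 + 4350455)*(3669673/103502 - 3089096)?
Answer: -191589047096255493/14786 ≈ -1.2957e+13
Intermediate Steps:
(-155826 + 4350455)*(3669673/103502 - 3089096) = 4194629*(3669673*(1/103502) - 3089096) = 4194629*(524239/14786 - 3089096) = 4194629*(-45674849217/14786) = -191589047096255493/14786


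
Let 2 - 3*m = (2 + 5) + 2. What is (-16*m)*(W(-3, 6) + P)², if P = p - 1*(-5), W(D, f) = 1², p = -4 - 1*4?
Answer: 448/3 ≈ 149.33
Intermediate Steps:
p = -8 (p = -4 - 4 = -8)
W(D, f) = 1
m = -7/3 (m = ⅔ - ((2 + 5) + 2)/3 = ⅔ - (7 + 2)/3 = ⅔ - ⅓*9 = ⅔ - 3 = -7/3 ≈ -2.3333)
P = -3 (P = -8 - 1*(-5) = -8 + 5 = -3)
(-16*m)*(W(-3, 6) + P)² = (-16*(-7/3))*(1 - 3)² = (112/3)*(-2)² = (112/3)*4 = 448/3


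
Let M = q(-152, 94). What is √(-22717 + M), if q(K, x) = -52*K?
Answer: I*√14813 ≈ 121.71*I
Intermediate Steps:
M = 7904 (M = -52*(-152) = 7904)
√(-22717 + M) = √(-22717 + 7904) = √(-14813) = I*√14813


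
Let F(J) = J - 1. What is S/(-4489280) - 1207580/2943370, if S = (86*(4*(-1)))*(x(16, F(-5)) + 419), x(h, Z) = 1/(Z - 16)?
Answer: -1374165426613/3633743320240 ≈ -0.37817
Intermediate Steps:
F(J) = -1 + J
x(h, Z) = 1/(-16 + Z)
S = -1585324/11 (S = (86*(4*(-1)))*(1/(-16 + (-1 - 5)) + 419) = (86*(-4))*(1/(-16 - 6) + 419) = -344*(1/(-22) + 419) = -344*(-1/22 + 419) = -344*9217/22 = -1585324/11 ≈ -1.4412e+5)
S/(-4489280) - 1207580/2943370 = -1585324/11/(-4489280) - 1207580/2943370 = -1585324/11*(-1/4489280) - 1207580*1/2943370 = 396331/12345520 - 120758/294337 = -1374165426613/3633743320240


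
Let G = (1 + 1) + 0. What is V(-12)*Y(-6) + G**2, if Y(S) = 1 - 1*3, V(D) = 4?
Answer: -4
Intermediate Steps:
G = 2 (G = 2 + 0 = 2)
Y(S) = -2 (Y(S) = 1 - 3 = -2)
V(-12)*Y(-6) + G**2 = 4*(-2) + 2**2 = -8 + 4 = -4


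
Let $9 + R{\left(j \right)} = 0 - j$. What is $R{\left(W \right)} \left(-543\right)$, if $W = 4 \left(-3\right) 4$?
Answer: $-21177$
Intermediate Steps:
$W = -48$ ($W = \left(-12\right) 4 = -48$)
$R{\left(j \right)} = -9 - j$ ($R{\left(j \right)} = -9 + \left(0 - j\right) = -9 - j$)
$R{\left(W \right)} \left(-543\right) = \left(-9 - -48\right) \left(-543\right) = \left(-9 + 48\right) \left(-543\right) = 39 \left(-543\right) = -21177$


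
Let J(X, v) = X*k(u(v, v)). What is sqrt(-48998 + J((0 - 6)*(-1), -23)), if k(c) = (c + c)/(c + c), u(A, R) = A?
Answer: 4*I*sqrt(3062) ≈ 221.34*I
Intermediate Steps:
k(c) = 1 (k(c) = (2*c)/((2*c)) = (2*c)*(1/(2*c)) = 1)
J(X, v) = X (J(X, v) = X*1 = X)
sqrt(-48998 + J((0 - 6)*(-1), -23)) = sqrt(-48998 + (0 - 6)*(-1)) = sqrt(-48998 - 6*(-1)) = sqrt(-48998 + 6) = sqrt(-48992) = 4*I*sqrt(3062)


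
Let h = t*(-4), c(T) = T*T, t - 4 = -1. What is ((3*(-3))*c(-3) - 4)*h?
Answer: 1020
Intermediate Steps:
t = 3 (t = 4 - 1 = 3)
c(T) = T²
h = -12 (h = 3*(-4) = -12)
((3*(-3))*c(-3) - 4)*h = ((3*(-3))*(-3)² - 4)*(-12) = (-9*9 - 4)*(-12) = (-81 - 4)*(-12) = -85*(-12) = 1020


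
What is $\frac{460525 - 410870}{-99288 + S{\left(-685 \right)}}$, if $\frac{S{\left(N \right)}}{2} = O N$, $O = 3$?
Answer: $- \frac{49655}{103398} \approx -0.48023$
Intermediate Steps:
$S{\left(N \right)} = 6 N$ ($S{\left(N \right)} = 2 \cdot 3 N = 6 N$)
$\frac{460525 - 410870}{-99288 + S{\left(-685 \right)}} = \frac{460525 - 410870}{-99288 + 6 \left(-685\right)} = \frac{49655}{-99288 - 4110} = \frac{49655}{-103398} = 49655 \left(- \frac{1}{103398}\right) = - \frac{49655}{103398}$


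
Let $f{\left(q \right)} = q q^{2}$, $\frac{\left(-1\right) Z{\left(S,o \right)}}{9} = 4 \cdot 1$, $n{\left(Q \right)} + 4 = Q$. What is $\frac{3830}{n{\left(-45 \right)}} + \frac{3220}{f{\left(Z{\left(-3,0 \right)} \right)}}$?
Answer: $- \frac{44712565}{571536} \approx -78.232$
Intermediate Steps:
$n{\left(Q \right)} = -4 + Q$
$Z{\left(S,o \right)} = -36$ ($Z{\left(S,o \right)} = - 9 \cdot 4 \cdot 1 = \left(-9\right) 4 = -36$)
$f{\left(q \right)} = q^{3}$
$\frac{3830}{n{\left(-45 \right)}} + \frac{3220}{f{\left(Z{\left(-3,0 \right)} \right)}} = \frac{3830}{-4 - 45} + \frac{3220}{\left(-36\right)^{3}} = \frac{3830}{-49} + \frac{3220}{-46656} = 3830 \left(- \frac{1}{49}\right) + 3220 \left(- \frac{1}{46656}\right) = - \frac{3830}{49} - \frac{805}{11664} = - \frac{44712565}{571536}$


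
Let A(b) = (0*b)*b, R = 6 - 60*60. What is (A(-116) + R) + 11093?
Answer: 7499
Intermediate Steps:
R = -3594 (R = 6 - 3600 = -3594)
A(b) = 0 (A(b) = 0*b = 0)
(A(-116) + R) + 11093 = (0 - 3594) + 11093 = -3594 + 11093 = 7499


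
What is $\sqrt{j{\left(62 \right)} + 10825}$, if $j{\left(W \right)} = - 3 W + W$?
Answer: $3 \sqrt{1189} \approx 103.45$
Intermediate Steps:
$j{\left(W \right)} = - 2 W$
$\sqrt{j{\left(62 \right)} + 10825} = \sqrt{\left(-2\right) 62 + 10825} = \sqrt{-124 + 10825} = \sqrt{10701} = 3 \sqrt{1189}$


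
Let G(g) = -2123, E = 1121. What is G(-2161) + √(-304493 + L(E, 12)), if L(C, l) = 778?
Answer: -2123 + I*√303715 ≈ -2123.0 + 551.1*I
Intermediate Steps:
G(-2161) + √(-304493 + L(E, 12)) = -2123 + √(-304493 + 778) = -2123 + √(-303715) = -2123 + I*√303715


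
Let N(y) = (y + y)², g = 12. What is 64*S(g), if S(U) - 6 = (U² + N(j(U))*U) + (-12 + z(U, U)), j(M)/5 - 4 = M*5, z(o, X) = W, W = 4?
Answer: 314581888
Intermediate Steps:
z(o, X) = 4
j(M) = 20 + 25*M (j(M) = 20 + 5*(M*5) = 20 + 5*(5*M) = 20 + 25*M)
N(y) = 4*y² (N(y) = (2*y)² = 4*y²)
S(U) = -2 + U² + 4*U*(20 + 25*U)² (S(U) = 6 + ((U² + (4*(20 + 25*U)²)*U) + (-12 + 4)) = 6 + ((U² + 4*U*(20 + 25*U)²) - 8) = 6 + (-8 + U² + 4*U*(20 + 25*U)²) = -2 + U² + 4*U*(20 + 25*U)²)
64*S(g) = 64*(-2 + 12² + 100*12*(4 + 5*12)²) = 64*(-2 + 144 + 100*12*(4 + 60)²) = 64*(-2 + 144 + 100*12*64²) = 64*(-2 + 144 + 100*12*4096) = 64*(-2 + 144 + 4915200) = 64*4915342 = 314581888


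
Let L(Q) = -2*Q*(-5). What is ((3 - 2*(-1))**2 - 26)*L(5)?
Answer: -50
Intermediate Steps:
L(Q) = 10*Q
((3 - 2*(-1))**2 - 26)*L(5) = ((3 - 2*(-1))**2 - 26)*(10*5) = ((3 + 2)**2 - 26)*50 = (5**2 - 26)*50 = (25 - 26)*50 = -1*50 = -50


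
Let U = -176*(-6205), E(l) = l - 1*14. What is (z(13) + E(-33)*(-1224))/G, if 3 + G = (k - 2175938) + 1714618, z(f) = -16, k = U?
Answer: 57512/630757 ≈ 0.091179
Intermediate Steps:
E(l) = -14 + l (E(l) = l - 14 = -14 + l)
U = 1092080
k = 1092080
G = 630757 (G = -3 + ((1092080 - 2175938) + 1714618) = -3 + (-1083858 + 1714618) = -3 + 630760 = 630757)
(z(13) + E(-33)*(-1224))/G = (-16 + (-14 - 33)*(-1224))/630757 = (-16 - 47*(-1224))*(1/630757) = (-16 + 57528)*(1/630757) = 57512*(1/630757) = 57512/630757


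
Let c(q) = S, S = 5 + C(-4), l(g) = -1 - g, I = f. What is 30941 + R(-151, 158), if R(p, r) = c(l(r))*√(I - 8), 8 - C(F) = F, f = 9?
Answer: 30958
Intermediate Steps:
I = 9
C(F) = 8 - F
S = 17 (S = 5 + (8 - 1*(-4)) = 5 + (8 + 4) = 5 + 12 = 17)
c(q) = 17
R(p, r) = 17 (R(p, r) = 17*√(9 - 8) = 17*√1 = 17*1 = 17)
30941 + R(-151, 158) = 30941 + 17 = 30958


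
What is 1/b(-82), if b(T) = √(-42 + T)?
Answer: -I*√31/62 ≈ -0.089803*I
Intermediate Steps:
1/b(-82) = 1/(√(-42 - 82)) = 1/(√(-124)) = 1/(2*I*√31) = -I*√31/62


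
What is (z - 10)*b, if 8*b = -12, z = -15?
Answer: 75/2 ≈ 37.500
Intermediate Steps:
b = -3/2 (b = (⅛)*(-12) = -3/2 ≈ -1.5000)
(z - 10)*b = (-15 - 10)*(-3/2) = -25*(-3/2) = 75/2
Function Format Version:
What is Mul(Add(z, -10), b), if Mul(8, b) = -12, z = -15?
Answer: Rational(75, 2) ≈ 37.500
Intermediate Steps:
b = Rational(-3, 2) (b = Mul(Rational(1, 8), -12) = Rational(-3, 2) ≈ -1.5000)
Mul(Add(z, -10), b) = Mul(Add(-15, -10), Rational(-3, 2)) = Mul(-25, Rational(-3, 2)) = Rational(75, 2)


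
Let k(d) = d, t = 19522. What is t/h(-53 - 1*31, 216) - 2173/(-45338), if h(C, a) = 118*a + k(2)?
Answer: 470239103/577832810 ≈ 0.81380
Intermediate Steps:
h(C, a) = 2 + 118*a (h(C, a) = 118*a + 2 = 2 + 118*a)
t/h(-53 - 1*31, 216) - 2173/(-45338) = 19522/(2 + 118*216) - 2173/(-45338) = 19522/(2 + 25488) - 2173*(-1/45338) = 19522/25490 + 2173/45338 = 19522*(1/25490) + 2173/45338 = 9761/12745 + 2173/45338 = 470239103/577832810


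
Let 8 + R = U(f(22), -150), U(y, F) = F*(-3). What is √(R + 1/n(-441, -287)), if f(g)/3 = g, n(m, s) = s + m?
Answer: 5*√2342522/364 ≈ 21.024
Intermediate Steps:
n(m, s) = m + s
f(g) = 3*g
U(y, F) = -3*F
R = 442 (R = -8 - 3*(-150) = -8 + 450 = 442)
√(R + 1/n(-441, -287)) = √(442 + 1/(-441 - 287)) = √(442 + 1/(-728)) = √(442 - 1/728) = √(321775/728) = 5*√2342522/364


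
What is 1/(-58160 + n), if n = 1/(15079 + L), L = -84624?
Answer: -69545/4044737201 ≈ -1.7194e-5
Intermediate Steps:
n = -1/69545 (n = 1/(15079 - 84624) = 1/(-69545) = -1/69545 ≈ -1.4379e-5)
1/(-58160 + n) = 1/(-58160 - 1/69545) = 1/(-4044737201/69545) = -69545/4044737201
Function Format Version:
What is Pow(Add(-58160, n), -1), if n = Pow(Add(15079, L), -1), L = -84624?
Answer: Rational(-69545, 4044737201) ≈ -1.7194e-5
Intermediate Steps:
n = Rational(-1, 69545) (n = Pow(Add(15079, -84624), -1) = Pow(-69545, -1) = Rational(-1, 69545) ≈ -1.4379e-5)
Pow(Add(-58160, n), -1) = Pow(Add(-58160, Rational(-1, 69545)), -1) = Pow(Rational(-4044737201, 69545), -1) = Rational(-69545, 4044737201)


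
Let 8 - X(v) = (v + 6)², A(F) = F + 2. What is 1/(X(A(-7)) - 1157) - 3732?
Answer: -4291801/1150 ≈ -3732.0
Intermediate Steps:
A(F) = 2 + F
X(v) = 8 - (6 + v)² (X(v) = 8 - (v + 6)² = 8 - (6 + v)²)
1/(X(A(-7)) - 1157) - 3732 = 1/((8 - (6 + (2 - 7))²) - 1157) - 3732 = 1/((8 - (6 - 5)²) - 1157) - 3732 = 1/((8 - 1*1²) - 1157) - 3732 = 1/((8 - 1*1) - 1157) - 3732 = 1/((8 - 1) - 1157) - 3732 = 1/(7 - 1157) - 3732 = 1/(-1150) - 3732 = -1/1150 - 3732 = -4291801/1150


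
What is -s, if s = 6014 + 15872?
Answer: -21886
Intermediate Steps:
s = 21886
-s = -1*21886 = -21886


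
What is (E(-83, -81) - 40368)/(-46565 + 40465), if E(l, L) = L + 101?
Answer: 10087/1525 ≈ 6.6144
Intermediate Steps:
E(l, L) = 101 + L
(E(-83, -81) - 40368)/(-46565 + 40465) = ((101 - 81) - 40368)/(-46565 + 40465) = (20 - 40368)/(-6100) = -40348*(-1/6100) = 10087/1525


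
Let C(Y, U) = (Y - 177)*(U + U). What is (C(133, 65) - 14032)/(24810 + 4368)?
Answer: -3292/4863 ≈ -0.67695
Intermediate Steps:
C(Y, U) = 2*U*(-177 + Y) (C(Y, U) = (-177 + Y)*(2*U) = 2*U*(-177 + Y))
(C(133, 65) - 14032)/(24810 + 4368) = (2*65*(-177 + 133) - 14032)/(24810 + 4368) = (2*65*(-44) - 14032)/29178 = (-5720 - 14032)*(1/29178) = -19752*1/29178 = -3292/4863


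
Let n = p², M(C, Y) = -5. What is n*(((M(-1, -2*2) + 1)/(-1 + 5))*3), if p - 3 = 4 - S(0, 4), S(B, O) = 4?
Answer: -27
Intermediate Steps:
p = 3 (p = 3 + (4 - 1*4) = 3 + (4 - 4) = 3 + 0 = 3)
n = 9 (n = 3² = 9)
n*(((M(-1, -2*2) + 1)/(-1 + 5))*3) = 9*(((-5 + 1)/(-1 + 5))*3) = 9*(-4/4*3) = 9*(-4*¼*3) = 9*(-1*3) = 9*(-3) = -27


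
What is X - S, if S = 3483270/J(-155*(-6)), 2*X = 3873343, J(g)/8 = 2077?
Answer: 16088125187/8308 ≈ 1.9365e+6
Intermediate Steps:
J(g) = 16616 (J(g) = 8*2077 = 16616)
X = 3873343/2 (X = (1/2)*3873343 = 3873343/2 ≈ 1.9367e+6)
S = 1741635/8308 (S = 3483270/16616 = 3483270*(1/16616) = 1741635/8308 ≈ 209.63)
X - S = 3873343/2 - 1*1741635/8308 = 3873343/2 - 1741635/8308 = 16088125187/8308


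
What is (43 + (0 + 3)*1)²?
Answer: 2116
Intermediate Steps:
(43 + (0 + 3)*1)² = (43 + 3*1)² = (43 + 3)² = 46² = 2116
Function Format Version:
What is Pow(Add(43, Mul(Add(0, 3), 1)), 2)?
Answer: 2116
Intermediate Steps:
Pow(Add(43, Mul(Add(0, 3), 1)), 2) = Pow(Add(43, Mul(3, 1)), 2) = Pow(Add(43, 3), 2) = Pow(46, 2) = 2116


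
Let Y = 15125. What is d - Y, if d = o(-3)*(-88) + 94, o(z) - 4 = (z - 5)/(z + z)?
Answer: -46501/3 ≈ -15500.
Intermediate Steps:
o(z) = 4 + (-5 + z)/(2*z) (o(z) = 4 + (z - 5)/(z + z) = 4 + (-5 + z)/((2*z)) = 4 + (-5 + z)*(1/(2*z)) = 4 + (-5 + z)/(2*z))
d = -1126/3 (d = ((½)*(-5 + 9*(-3))/(-3))*(-88) + 94 = ((½)*(-⅓)*(-5 - 27))*(-88) + 94 = ((½)*(-⅓)*(-32))*(-88) + 94 = (16/3)*(-88) + 94 = -1408/3 + 94 = -1126/3 ≈ -375.33)
d - Y = -1126/3 - 1*15125 = -1126/3 - 15125 = -46501/3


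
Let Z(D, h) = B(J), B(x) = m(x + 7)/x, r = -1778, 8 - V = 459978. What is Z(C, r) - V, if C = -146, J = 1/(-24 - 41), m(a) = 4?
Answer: 459710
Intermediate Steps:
V = -459970 (V = 8 - 1*459978 = 8 - 459978 = -459970)
J = -1/65 (J = 1/(-65) = -1/65 ≈ -0.015385)
B(x) = 4/x
Z(D, h) = -260 (Z(D, h) = 4/(-1/65) = 4*(-65) = -260)
Z(C, r) - V = -260 - 1*(-459970) = -260 + 459970 = 459710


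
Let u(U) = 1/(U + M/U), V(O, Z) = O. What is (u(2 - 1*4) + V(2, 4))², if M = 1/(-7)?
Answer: 1600/729 ≈ 2.1948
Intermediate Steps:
M = -⅐ ≈ -0.14286
u(U) = 1/(U - 1/(7*U))
(u(2 - 1*4) + V(2, 4))² = (7*(2 - 1*4)/(-1 + 7*(2 - 1*4)²) + 2)² = (7*(2 - 4)/(-1 + 7*(2 - 4)²) + 2)² = (7*(-2)/(-1 + 7*(-2)²) + 2)² = (7*(-2)/(-1 + 7*4) + 2)² = (7*(-2)/(-1 + 28) + 2)² = (7*(-2)/27 + 2)² = (7*(-2)*(1/27) + 2)² = (-14/27 + 2)² = (40/27)² = 1600/729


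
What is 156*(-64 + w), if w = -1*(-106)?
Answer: 6552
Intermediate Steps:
w = 106
156*(-64 + w) = 156*(-64 + 106) = 156*42 = 6552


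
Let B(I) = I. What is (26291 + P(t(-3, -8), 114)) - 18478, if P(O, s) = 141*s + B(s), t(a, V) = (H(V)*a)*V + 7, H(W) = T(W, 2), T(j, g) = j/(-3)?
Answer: 24001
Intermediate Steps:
T(j, g) = -j/3
H(W) = -W/3
t(a, V) = 7 - a*V²/3 (t(a, V) = ((-V/3)*a)*V + 7 = (-V*a/3)*V + 7 = -a*V²/3 + 7 = 7 - a*V²/3)
P(O, s) = 142*s (P(O, s) = 141*s + s = 142*s)
(26291 + P(t(-3, -8), 114)) - 18478 = (26291 + 142*114) - 18478 = (26291 + 16188) - 18478 = 42479 - 18478 = 24001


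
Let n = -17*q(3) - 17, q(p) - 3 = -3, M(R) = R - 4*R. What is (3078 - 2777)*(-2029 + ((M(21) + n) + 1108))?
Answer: -301301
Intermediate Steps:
M(R) = -3*R
q(p) = 0 (q(p) = 3 - 3 = 0)
n = -17 (n = -17*0 - 17 = 0 - 17 = -17)
(3078 - 2777)*(-2029 + ((M(21) + n) + 1108)) = (3078 - 2777)*(-2029 + ((-3*21 - 17) + 1108)) = 301*(-2029 + ((-63 - 17) + 1108)) = 301*(-2029 + (-80 + 1108)) = 301*(-2029 + 1028) = 301*(-1001) = -301301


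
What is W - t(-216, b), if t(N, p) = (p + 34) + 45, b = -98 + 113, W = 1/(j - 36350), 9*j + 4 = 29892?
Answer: -27942637/297262 ≈ -94.000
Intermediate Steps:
j = 29888/9 (j = -4/9 + (⅑)*29892 = -4/9 + 9964/3 = 29888/9 ≈ 3320.9)
W = -9/297262 (W = 1/(29888/9 - 36350) = 1/(-297262/9) = -9/297262 ≈ -3.0276e-5)
b = 15
t(N, p) = 79 + p (t(N, p) = (34 + p) + 45 = 79 + p)
W - t(-216, b) = -9/297262 - (79 + 15) = -9/297262 - 1*94 = -9/297262 - 94 = -27942637/297262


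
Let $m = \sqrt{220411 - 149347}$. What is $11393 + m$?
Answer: $11393 + 6 \sqrt{1974} \approx 11660.0$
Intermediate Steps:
$m = 6 \sqrt{1974}$ ($m = \sqrt{71064} = 6 \sqrt{1974} \approx 266.58$)
$11393 + m = 11393 + 6 \sqrt{1974}$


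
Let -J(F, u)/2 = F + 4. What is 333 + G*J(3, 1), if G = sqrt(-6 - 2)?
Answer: 333 - 28*I*sqrt(2) ≈ 333.0 - 39.598*I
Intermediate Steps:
J(F, u) = -8 - 2*F (J(F, u) = -2*(F + 4) = -2*(4 + F) = -8 - 2*F)
G = 2*I*sqrt(2) (G = sqrt(-8) = 2*I*sqrt(2) ≈ 2.8284*I)
333 + G*J(3, 1) = 333 + (2*I*sqrt(2))*(-8 - 2*3) = 333 + (2*I*sqrt(2))*(-8 - 6) = 333 + (2*I*sqrt(2))*(-14) = 333 - 28*I*sqrt(2)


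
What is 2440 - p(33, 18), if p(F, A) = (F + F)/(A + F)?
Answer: 41458/17 ≈ 2438.7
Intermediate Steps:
p(F, A) = 2*F/(A + F) (p(F, A) = (2*F)/(A + F) = 2*F/(A + F))
2440 - p(33, 18) = 2440 - 2*33/(18 + 33) = 2440 - 2*33/51 = 2440 - 1*22/17 = 2440 - 22/17 = 41458/17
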